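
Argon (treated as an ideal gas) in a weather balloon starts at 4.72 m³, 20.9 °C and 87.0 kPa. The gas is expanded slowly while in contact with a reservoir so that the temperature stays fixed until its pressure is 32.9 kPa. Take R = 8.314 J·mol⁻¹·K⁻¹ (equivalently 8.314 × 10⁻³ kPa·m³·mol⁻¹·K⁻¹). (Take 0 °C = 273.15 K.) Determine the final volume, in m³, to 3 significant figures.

V₂ ≈ 12.5 m³

Convert: T₁ = 294.0 K.
Isothermal, so P V is constant: T₂ = T₁; V₂ = V₁·(P₁/P₂) = 12.48 m³.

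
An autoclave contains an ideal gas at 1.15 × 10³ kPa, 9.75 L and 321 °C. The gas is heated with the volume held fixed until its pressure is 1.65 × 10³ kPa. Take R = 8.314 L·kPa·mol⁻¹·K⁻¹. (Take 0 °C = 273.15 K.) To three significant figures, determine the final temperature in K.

T₂ ≈ 852 K

Convert: T₁ = 594.1 K.
V constant ⇒ P ∝ T: V₂ = V₁; T₂ = T₁·(P₂/P₁) = 852.5 K.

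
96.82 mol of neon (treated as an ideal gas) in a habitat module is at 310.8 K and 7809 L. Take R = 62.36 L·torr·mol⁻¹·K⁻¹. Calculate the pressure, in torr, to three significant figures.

PV = nRT ⇒ P = nRT/V = (96.82 × 62.36 × 310.8) / 7809

P ≈ 240 torr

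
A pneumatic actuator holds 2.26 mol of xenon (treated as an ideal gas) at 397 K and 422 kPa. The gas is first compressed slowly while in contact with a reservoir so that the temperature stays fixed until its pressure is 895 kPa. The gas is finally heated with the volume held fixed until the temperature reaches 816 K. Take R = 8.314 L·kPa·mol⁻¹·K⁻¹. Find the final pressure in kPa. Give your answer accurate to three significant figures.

P₃ ≈ 1.84e+03 kPa

From PV = nRT: V₁ = nRT₁/P₁ = 17.68 L.
T constant ⇒ Boyle's law P V = const: T₂ = T₁; V₂ = V₁·(P₁/P₂) = 8.335 L.
Isochoric, so P/T is constant: V₃ = V₂; P₃ = P₂·(T₃/T₂) = 1840 kPa.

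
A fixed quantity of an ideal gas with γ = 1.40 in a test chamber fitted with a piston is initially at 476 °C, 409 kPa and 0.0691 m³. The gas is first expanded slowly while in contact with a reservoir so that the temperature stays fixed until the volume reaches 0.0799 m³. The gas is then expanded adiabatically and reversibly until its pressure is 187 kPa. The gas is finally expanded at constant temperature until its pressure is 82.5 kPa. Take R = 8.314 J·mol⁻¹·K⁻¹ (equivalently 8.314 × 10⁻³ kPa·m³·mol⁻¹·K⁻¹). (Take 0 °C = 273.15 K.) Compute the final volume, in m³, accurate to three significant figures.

V₄ ≈ 0.286 m³

Convert: T₁ = 749.1 K.
Isothermal, so P V is constant: T₂ = T₁; P₂ = P₁·(V₁/V₂) = 353.7 kPa.
Reversible adiabatic, γ = 1.40: T₃ = T₂·(P₃/P₂)^((γ−1)/γ) = 624.4 K; V₃ = V₂·(P₂/P₃)^(1/γ) = 0.1260 m³.
T constant ⇒ Boyle's law P V = const: T₄ = T₃; V₄ = V₃·(P₃/P₄) = 0.2855 m³.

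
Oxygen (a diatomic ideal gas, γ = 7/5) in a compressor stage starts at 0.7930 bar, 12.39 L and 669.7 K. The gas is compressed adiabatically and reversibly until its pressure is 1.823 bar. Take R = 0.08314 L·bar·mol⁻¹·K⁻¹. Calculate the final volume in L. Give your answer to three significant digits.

V₂ ≈ 6.84 L

Adiabatic (γ = 7/5), T V^(γ−1) and P V^γ constant: T₂ = T₁·(P₂/P₁)^((γ−1)/γ) = 849.5 K; V₂ = V₁·(P₁/P₂)^(1/γ) = 6.837 L.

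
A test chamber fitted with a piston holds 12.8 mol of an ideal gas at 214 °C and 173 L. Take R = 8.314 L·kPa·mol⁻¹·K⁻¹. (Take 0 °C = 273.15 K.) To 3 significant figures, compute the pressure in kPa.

P ≈ 300 kPa

Convert: T = 487.15 K.
PV = nRT ⇒ P = nRT/V = (12.8 × 8.314 × 487.15) / 173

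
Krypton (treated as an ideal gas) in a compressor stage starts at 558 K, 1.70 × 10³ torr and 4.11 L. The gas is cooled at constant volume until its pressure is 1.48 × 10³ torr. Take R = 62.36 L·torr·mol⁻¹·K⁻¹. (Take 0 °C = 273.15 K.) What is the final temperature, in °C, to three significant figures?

T₂ ≈ 213 °C

Isochoric, so P/T is constant: V₂ = V₁; T₂ = T₁·(P₂/P₁) = 485.8 K.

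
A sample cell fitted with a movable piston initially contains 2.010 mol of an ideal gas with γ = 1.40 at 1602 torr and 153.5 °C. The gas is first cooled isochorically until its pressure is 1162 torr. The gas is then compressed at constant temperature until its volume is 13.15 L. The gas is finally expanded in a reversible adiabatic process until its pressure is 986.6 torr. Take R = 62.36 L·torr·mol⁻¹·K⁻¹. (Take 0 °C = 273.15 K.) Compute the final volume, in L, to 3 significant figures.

V₄ ≈ 28.8 L

Convert: T₁ = 426.6 K.
From PV = nRT: V₁ = nRT₁/P₁ = 33.38 L.
Isochoric, so P/T is constant: V₂ = V₁; T₂ = T₁·(P₂/P₁) = 309.5 K.
Isothermal, so P V is constant: T₃ = T₂; P₃ = P₂·(V₂/V₃) = 2950 torr.
Reversible adiabatic, γ = 1.40: T₄ = T₃·(P₄/P₃)^((γ−1)/γ) = 226.3 K; V₄ = V₃·(P₃/P₄)^(1/γ) = 28.75 L.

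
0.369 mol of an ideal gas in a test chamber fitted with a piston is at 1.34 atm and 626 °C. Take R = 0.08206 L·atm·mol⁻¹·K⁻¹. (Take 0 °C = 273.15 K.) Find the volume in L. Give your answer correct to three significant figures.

V ≈ 20.3 L

Convert: T = 899.15 K.
PV = nRT ⇒ V = nRT/P = (0.369 × 0.08206 × 899.15) / 1.34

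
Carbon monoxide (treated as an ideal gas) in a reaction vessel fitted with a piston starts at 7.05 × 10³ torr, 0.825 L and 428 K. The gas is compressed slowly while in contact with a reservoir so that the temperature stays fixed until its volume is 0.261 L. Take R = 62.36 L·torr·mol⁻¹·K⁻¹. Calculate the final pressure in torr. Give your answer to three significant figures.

T constant ⇒ Boyle's law P V = const: T₂ = T₁; P₂ = P₁·(V₁/V₂) = 2.228e+04 torr.

P₂ ≈ 2.23e+04 torr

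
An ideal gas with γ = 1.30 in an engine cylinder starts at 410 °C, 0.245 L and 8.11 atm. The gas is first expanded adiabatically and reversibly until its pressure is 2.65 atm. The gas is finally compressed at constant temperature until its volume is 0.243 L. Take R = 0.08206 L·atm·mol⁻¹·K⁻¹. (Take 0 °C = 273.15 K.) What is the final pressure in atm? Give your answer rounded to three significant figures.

P₃ ≈ 6.32 atm

Convert: T₁ = 683.1 K.
Adiabatic (γ = 1.30), T V^(γ−1) and P V^γ constant: T₂ = T₁·(P₂/P₁)^((γ−1)/γ) = 527.7 K; V₂ = V₁·(P₁/P₂)^(1/γ) = 0.5792 L.
T constant ⇒ Boyle's law P V = const: T₃ = T₂; P₃ = P₂·(V₂/V₃) = 6.317 atm.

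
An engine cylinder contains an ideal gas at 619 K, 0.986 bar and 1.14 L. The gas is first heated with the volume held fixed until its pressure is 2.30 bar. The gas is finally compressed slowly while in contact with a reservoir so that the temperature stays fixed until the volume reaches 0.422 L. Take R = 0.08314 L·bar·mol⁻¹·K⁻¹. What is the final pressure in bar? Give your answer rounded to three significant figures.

P₃ ≈ 6.21 bar

Isochoric, so P/T is constant: V₂ = V₁; T₂ = T₁·(P₂/P₁) = 1444 K.
Isothermal, so P V is constant: T₃ = T₂; P₃ = P₂·(V₂/V₃) = 6.213 bar.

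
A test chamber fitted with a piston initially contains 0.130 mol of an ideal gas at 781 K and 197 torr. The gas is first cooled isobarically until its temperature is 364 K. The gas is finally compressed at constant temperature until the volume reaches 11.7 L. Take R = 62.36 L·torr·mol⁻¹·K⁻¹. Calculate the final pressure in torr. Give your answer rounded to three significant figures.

P₃ ≈ 252 torr

From PV = nRT: V₁ = nRT₁/P₁ = 32.14 L.
P constant ⇒ V ∝ T: P₂ = P₁; V₂ = V₁·(T₂/T₁) = 14.98 L.
Isothermal, so P V is constant: T₃ = T₂; P₃ = P₂·(V₂/V₃) = 252.2 torr.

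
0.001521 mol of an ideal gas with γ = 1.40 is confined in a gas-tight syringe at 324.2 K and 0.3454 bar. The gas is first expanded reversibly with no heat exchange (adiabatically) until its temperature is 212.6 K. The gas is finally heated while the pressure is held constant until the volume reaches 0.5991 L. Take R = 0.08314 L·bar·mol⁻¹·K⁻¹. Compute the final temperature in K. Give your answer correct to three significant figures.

T₃ ≈ 374 K

From PV = nRT: V₁ = nRT₁/P₁ = 0.1187 L.
Adiabatic (γ = 1.40), T V^(γ−1) and P V^γ constant: P₂ = P₁·(T₂/T₁)^(γ/(γ−1)) = 0.07888 bar; V₂ = V₁·(T₁/T₂)^(1/(γ−1)) = 0.3408 L.
Isobaric, so V/T is constant: P₃ = P₂; T₃ = T₂·(V₃/V₂) = 373.7 K.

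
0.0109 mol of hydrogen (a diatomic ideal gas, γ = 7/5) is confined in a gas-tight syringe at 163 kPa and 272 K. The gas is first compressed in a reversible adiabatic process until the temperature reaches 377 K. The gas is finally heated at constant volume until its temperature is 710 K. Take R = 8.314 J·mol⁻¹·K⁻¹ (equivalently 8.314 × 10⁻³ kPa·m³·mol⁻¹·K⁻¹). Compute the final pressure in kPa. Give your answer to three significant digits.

P₃ ≈ 962 kPa

From PV = nRT: V₁ = nRT₁/P₁ = 0.0001512 m³.
Adiabatic (γ = 7/5), T V^(γ−1) and P V^γ constant: P₂ = P₁·(T₂/T₁)^(γ/(γ−1)) = 511.0 kPa; V₂ = V₁·(T₁/T₂)^(1/(γ−1)) = 6.686e-05 m³.
V constant ⇒ P ∝ T: V₃ = V₂; P₃ = P₂·(T₃/T₂) = 962.3 kPa.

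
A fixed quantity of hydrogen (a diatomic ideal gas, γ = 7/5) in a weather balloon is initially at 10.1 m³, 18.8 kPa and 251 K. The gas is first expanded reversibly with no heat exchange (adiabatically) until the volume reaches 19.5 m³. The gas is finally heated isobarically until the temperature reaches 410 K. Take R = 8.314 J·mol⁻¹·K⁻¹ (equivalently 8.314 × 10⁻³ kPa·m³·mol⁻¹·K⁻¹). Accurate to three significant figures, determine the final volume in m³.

V₃ ≈ 41.4 m³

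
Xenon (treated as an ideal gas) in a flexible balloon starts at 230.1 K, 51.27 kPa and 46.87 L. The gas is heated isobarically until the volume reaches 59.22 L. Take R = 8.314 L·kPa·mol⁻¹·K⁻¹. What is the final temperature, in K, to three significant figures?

P constant ⇒ V ∝ T: P₂ = P₁; T₂ = T₁·(V₂/V₁) = 290.7 K.

T₂ ≈ 291 K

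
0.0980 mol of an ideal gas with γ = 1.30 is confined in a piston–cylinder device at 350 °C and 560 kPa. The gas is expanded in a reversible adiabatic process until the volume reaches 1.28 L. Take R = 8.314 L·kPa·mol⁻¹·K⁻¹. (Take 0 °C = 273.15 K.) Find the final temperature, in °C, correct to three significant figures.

T₂ ≈ 289 °C

Convert: T₁ = 623.1 K.
From PV = nRT: V₁ = nRT₁/P₁ = 0.9067 L.
Reversible adiabatic, γ = 1.30: T₂ = T₁·(V₁/V₂)^(γ−1) = 561.9 K; P₂ = P₁·(V₁/V₂)^γ = 357.7 kPa.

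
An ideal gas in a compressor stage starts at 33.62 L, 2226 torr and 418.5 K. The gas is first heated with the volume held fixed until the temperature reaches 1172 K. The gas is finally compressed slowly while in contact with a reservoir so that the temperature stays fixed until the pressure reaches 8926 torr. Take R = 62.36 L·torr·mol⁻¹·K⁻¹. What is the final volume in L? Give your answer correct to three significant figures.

V₃ ≈ 23.5 L

V constant ⇒ P ∝ T: V₂ = V₁; P₂ = P₁·(T₂/T₁) = 6234 torr.
T constant ⇒ Boyle's law P V = const: T₃ = T₂; V₃ = V₂·(P₂/P₃) = 23.48 L.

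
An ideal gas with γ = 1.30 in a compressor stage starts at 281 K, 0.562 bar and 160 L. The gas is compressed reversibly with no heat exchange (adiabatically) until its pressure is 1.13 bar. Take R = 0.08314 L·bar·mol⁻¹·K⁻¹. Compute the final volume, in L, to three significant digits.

Adiabatic (γ = 1.30), T V^(γ−1) and P V^γ constant: T₂ = T₁·(P₂/P₁)^((γ−1)/γ) = 330.1 K; V₂ = V₁·(P₁/P₂)^(1/γ) = 93.49 L.

V₂ ≈ 93.5 L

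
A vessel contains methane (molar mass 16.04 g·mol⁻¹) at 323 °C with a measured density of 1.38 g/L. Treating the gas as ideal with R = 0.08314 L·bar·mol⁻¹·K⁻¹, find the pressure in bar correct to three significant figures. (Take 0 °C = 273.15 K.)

P ≈ 4.26 bar

ρ = PM/(RT) ⇒ P = ρRT/M = (1.38 × 0.08314 × 596.1) / 16.04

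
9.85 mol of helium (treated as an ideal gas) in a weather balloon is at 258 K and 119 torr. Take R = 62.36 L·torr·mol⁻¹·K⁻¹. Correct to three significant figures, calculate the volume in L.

V ≈ 1.33e+03 L

PV = nRT ⇒ V = nRT/P = (9.85 × 62.36 × 258) / 119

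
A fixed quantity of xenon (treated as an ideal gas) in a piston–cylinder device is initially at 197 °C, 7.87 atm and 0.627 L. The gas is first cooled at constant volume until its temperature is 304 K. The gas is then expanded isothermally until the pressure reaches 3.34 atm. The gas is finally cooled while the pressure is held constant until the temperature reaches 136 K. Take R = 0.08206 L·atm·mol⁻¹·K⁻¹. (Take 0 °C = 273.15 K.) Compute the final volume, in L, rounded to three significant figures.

V₄ ≈ 0.427 L

Convert: T₁ = 470.1 K.
Isochoric, so P/T is constant: V₂ = V₁; P₂ = P₁·(T₂/T₁) = 5.089 atm.
T constant ⇒ Boyle's law P V = const: T₃ = T₂; V₃ = V₂·(P₂/P₃) = 0.9553 L.
P constant ⇒ V ∝ T: P₄ = P₃; V₄ = V₃·(T₄/T₃) = 0.4274 L.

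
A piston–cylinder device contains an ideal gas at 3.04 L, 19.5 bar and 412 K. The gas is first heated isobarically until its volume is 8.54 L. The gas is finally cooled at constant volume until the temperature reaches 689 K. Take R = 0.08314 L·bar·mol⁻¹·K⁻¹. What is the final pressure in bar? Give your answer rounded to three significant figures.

P₃ ≈ 11.6 bar

P constant ⇒ V ∝ T: P₂ = P₁; T₂ = T₁·(V₂/V₁) = 1157 K.
Isochoric, so P/T is constant: V₃ = V₂; P₃ = P₂·(T₃/T₂) = 11.61 bar.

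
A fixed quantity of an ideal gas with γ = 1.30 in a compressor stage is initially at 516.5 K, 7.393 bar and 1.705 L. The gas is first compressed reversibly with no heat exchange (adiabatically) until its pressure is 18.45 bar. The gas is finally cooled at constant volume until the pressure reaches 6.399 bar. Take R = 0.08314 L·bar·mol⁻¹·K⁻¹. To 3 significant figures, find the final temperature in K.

T₃ ≈ 221 K

Adiabatic (γ = 1.30), T V^(γ−1) and P V^γ constant: T₂ = T₁·(P₂/P₁)^((γ−1)/γ) = 637.9 K; V₂ = V₁·(P₁/P₂)^(1/γ) = 0.8437 L.
Isochoric, so P/T is constant: V₃ = V₂; T₃ = T₂·(P₃/P₂) = 221.2 K.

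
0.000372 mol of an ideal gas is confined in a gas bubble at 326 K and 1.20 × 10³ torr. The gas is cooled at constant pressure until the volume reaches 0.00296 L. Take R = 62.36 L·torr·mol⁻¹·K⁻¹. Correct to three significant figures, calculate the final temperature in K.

T₂ ≈ 153 K

From PV = nRT: V₁ = nRT₁/P₁ = 0.006302 L.
Isobaric, so V/T is constant: P₂ = P₁; T₂ = T₁·(V₂/V₁) = 153.1 K.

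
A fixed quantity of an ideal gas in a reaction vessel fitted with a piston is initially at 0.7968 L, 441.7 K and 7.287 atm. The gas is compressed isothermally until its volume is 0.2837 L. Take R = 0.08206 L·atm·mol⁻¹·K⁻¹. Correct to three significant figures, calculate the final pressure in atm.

P₂ ≈ 20.5 atm

T constant ⇒ Boyle's law P V = const: T₂ = T₁; P₂ = P₁·(V₁/V₂) = 20.47 atm.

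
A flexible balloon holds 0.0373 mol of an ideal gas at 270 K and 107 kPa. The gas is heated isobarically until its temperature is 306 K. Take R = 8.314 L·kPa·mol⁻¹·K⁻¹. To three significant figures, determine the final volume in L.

V₂ ≈ 0.887 L

From PV = nRT: V₁ = nRT₁/P₁ = 0.7825 L.
P constant ⇒ V ∝ T: P₂ = P₁; V₂ = V₁·(T₂/T₁) = 0.8869 L.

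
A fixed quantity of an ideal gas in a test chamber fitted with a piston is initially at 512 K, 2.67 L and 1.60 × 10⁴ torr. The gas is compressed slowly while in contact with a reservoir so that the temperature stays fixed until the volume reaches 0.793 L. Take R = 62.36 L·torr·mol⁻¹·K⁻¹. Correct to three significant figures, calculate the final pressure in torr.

Isothermal, so P V is constant: T₂ = T₁; P₂ = P₁·(V₁/V₂) = 5.387e+04 torr.

P₂ ≈ 5.39e+04 torr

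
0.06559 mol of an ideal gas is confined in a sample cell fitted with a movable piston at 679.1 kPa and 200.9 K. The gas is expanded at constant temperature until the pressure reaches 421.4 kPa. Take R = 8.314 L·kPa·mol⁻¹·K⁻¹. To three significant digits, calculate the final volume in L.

V₂ ≈ 0.260 L

From PV = nRT: V₁ = nRT₁/P₁ = 0.1613 L.
T constant ⇒ Boyle's law P V = const: T₂ = T₁; V₂ = V₁·(P₁/P₂) = 0.2600 L.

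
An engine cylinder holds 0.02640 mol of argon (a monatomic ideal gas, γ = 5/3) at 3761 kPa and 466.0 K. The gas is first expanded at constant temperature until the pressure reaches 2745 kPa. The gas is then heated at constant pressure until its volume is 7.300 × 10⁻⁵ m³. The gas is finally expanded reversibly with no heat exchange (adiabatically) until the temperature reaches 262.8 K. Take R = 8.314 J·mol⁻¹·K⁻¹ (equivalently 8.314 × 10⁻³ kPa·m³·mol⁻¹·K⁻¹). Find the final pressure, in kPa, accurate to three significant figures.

P₄ ≈ 122 kPa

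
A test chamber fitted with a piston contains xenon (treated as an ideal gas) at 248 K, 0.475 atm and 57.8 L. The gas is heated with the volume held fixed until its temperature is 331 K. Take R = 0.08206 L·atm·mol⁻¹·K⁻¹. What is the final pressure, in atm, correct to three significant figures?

Isochoric, so P/T is constant: V₂ = V₁; P₂ = P₁·(T₂/T₁) = 0.6340 atm.

P₂ ≈ 0.634 atm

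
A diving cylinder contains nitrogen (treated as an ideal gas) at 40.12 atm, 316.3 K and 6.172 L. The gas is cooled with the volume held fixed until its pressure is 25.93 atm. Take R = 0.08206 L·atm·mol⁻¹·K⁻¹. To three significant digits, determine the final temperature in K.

T₂ ≈ 204 K

V constant ⇒ P ∝ T: V₂ = V₁; T₂ = T₁·(P₂/P₁) = 204.4 K.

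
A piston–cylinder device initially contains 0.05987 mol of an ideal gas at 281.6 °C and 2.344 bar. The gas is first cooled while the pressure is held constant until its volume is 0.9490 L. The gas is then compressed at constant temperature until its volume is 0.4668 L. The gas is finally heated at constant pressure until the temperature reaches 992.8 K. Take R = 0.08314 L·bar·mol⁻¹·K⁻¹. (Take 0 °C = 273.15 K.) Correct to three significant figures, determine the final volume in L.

Convert: T₁ = 554.8 K.
From PV = nRT: V₁ = nRT₁/P₁ = 1.178 L.
Isobaric, so V/T is constant: P₂ = P₁; T₂ = T₁·(V₂/V₁) = 446.9 K.
Isothermal, so P V is constant: T₃ = T₂; P₃ = P₂·(V₂/V₃) = 4.765 bar.
P constant ⇒ V ∝ T: P₄ = P₃; V₄ = V₃·(T₄/T₃) = 1.037 L.

V₄ ≈ 1.04 L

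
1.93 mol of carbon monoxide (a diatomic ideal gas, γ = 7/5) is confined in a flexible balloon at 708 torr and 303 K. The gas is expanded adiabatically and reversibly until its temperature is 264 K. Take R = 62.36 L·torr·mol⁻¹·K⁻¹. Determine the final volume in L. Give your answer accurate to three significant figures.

V₂ ≈ 72.7 L

From PV = nRT: V₁ = nRT₁/P₁ = 51.51 L.
Reversible adiabatic, γ = 7/5: P₂ = P₁·(T₂/T₁)^(γ/(γ−1)) = 437.1 torr; V₂ = V₁·(T₁/T₂)^(1/(γ−1)) = 72.69 L.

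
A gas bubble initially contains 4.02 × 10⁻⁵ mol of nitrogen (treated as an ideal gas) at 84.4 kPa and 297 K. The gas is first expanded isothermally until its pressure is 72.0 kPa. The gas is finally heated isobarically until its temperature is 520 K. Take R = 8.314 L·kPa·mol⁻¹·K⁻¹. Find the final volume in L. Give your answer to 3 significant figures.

V₃ ≈ 0.00241 L

From PV = nRT: V₁ = nRT₁/P₁ = 0.001176 L.
T constant ⇒ Boyle's law P V = const: T₂ = T₁; V₂ = V₁·(P₁/P₂) = 0.001379 L.
Isobaric, so V/T is constant: P₃ = P₂; V₃ = V₂·(T₃/T₂) = 0.002414 L.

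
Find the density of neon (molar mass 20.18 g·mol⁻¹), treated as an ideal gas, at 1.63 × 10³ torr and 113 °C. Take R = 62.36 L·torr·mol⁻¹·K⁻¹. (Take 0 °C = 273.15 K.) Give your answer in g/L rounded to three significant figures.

ρ = PM/(RT) = (1.63e+03 × 20.18) / (62.36 × 386.1)

ρ ≈ 1.37 g/L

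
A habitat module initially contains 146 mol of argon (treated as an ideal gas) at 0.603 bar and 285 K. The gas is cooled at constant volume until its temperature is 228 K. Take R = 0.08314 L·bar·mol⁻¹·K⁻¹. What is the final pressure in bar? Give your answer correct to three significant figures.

From PV = nRT: V₁ = nRT₁/P₁ = 5737 L.
Isochoric, so P/T is constant: V₂ = V₁; P₂ = P₁·(T₂/T₁) = 0.4824 bar.

P₂ ≈ 0.482 bar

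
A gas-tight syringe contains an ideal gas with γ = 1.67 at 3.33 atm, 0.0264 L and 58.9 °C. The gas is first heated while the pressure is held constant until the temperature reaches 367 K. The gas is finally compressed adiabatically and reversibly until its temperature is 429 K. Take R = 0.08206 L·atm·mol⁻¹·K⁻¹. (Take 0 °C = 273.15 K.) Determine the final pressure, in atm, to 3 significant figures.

Convert: T₁ = 332.0 K.
P constant ⇒ V ∝ T: P₂ = P₁; V₂ = V₁·(T₂/T₁) = 0.02918 L.
Reversible adiabatic, γ = 1.67: P₃ = P₂·(T₃/T₂)^(γ/(γ−1)) = 4.914 atm; V₃ = V₂·(T₂/T₃)^(1/(γ−1)) = 0.02311 L.

P₃ ≈ 4.91 atm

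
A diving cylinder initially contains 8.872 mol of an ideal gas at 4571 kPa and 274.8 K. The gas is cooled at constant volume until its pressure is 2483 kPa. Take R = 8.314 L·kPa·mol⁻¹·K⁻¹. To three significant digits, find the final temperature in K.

From PV = nRT: V₁ = nRT₁/P₁ = 4.434 L.
V constant ⇒ P ∝ T: V₂ = V₁; T₂ = T₁·(P₂/P₁) = 149.3 K.

T₂ ≈ 149 K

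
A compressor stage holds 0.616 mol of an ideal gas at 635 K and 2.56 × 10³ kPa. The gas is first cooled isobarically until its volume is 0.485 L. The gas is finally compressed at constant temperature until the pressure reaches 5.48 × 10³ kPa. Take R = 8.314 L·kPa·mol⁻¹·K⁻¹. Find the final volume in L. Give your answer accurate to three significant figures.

From PV = nRT: V₁ = nRT₁/P₁ = 1.270 L.
Isobaric, so V/T is constant: P₂ = P₁; T₂ = T₁·(V₂/V₁) = 242.4 K.
Isothermal, so P V is constant: T₃ = T₂; V₃ = V₂·(P₂/P₃) = 0.2266 L.

V₃ ≈ 0.227 L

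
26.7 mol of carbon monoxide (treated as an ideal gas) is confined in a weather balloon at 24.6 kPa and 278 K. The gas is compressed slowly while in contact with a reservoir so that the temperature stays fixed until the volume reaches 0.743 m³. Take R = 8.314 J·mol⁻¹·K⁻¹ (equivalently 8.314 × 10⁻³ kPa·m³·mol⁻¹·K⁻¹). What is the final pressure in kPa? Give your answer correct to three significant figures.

From PV = nRT: V₁ = nRT₁/P₁ = 2.509 m³.
Isothermal, so P V is constant: T₂ = T₁; P₂ = P₁·(V₁/V₂) = 83.06 kPa.

P₂ ≈ 83.1 kPa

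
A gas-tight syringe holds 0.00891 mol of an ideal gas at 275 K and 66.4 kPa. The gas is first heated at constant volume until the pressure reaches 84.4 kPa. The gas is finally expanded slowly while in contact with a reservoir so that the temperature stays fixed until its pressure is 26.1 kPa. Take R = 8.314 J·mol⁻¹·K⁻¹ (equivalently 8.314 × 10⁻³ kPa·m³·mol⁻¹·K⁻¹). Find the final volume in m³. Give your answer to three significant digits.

From PV = nRT: V₁ = nRT₁/P₁ = 0.0003068 m³.
Isochoric, so P/T is constant: V₂ = V₁; T₂ = T₁·(P₂/P₁) = 349.5 K.
Isothermal, so P V is constant: T₃ = T₂; V₃ = V₂·(P₂/P₃) = 0.0009921 m³.

V₃ ≈ 0.000992 m³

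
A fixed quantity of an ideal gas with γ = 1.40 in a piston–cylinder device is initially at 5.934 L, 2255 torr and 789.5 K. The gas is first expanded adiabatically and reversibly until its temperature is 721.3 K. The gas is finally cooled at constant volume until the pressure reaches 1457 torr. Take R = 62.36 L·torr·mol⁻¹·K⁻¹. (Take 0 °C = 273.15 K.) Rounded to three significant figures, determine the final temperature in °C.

T₃ ≈ 366 °C

Reversible adiabatic, γ = 1.40: P₂ = P₁·(T₂/T₁)^(γ/(γ−1)) = 1644 torr; V₂ = V₁·(T₁/T₂)^(1/(γ−1)) = 7.438 L.
Isochoric, so P/T is constant: V₃ = V₂; T₃ = T₂·(P₃/P₂) = 639.4 K.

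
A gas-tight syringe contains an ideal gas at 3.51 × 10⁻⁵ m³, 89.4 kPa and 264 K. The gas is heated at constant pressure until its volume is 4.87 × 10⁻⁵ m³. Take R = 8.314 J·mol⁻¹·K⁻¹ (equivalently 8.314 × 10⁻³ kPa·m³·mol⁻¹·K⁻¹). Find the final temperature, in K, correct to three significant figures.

P constant ⇒ V ∝ T: P₂ = P₁; T₂ = T₁·(V₂/V₁) = 366.3 K.

T₂ ≈ 366 K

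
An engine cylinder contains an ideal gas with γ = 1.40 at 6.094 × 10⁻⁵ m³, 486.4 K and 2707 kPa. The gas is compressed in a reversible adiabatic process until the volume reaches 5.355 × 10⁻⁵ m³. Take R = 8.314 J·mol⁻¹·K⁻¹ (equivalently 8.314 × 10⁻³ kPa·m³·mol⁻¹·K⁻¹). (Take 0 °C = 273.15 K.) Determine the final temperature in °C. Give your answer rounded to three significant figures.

T₂ ≈ 239 °C

Reversible adiabatic, γ = 1.40: T₂ = T₁·(V₁/V₂)^(γ−1) = 512.2 K; P₂ = P₁·(V₁/V₂)^γ = 3244 kPa.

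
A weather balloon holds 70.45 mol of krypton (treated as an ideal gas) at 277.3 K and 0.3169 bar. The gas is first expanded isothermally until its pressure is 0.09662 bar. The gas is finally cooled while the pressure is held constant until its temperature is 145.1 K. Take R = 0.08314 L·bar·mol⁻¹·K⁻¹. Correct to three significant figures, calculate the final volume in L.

V₃ ≈ 8.80e+03 L

From PV = nRT: V₁ = nRT₁/P₁ = 5125 L.
Isothermal, so P V is constant: T₂ = T₁; V₂ = V₁·(P₁/P₂) = 1.681e+04 L.
P constant ⇒ V ∝ T: P₃ = P₂; V₃ = V₂·(T₃/T₂) = 8796 L.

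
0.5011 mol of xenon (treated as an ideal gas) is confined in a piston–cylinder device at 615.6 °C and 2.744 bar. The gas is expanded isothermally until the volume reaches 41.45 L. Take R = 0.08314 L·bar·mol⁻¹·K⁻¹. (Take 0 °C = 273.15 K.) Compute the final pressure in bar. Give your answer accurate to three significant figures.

Convert: T₁ = 888.8 K.
From PV = nRT: V₁ = nRT₁/P₁ = 13.49 L.
T constant ⇒ Boyle's law P V = const: T₂ = T₁; P₂ = P₁·(V₁/V₂) = 0.8933 bar.

P₂ ≈ 0.893 bar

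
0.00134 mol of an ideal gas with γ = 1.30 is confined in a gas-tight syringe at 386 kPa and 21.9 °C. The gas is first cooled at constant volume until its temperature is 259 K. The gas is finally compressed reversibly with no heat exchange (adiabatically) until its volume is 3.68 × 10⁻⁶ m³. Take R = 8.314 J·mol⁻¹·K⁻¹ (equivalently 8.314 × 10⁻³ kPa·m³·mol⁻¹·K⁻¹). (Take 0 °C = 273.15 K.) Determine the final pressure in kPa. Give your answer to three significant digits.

P₃ ≈ 1.01e+03 kPa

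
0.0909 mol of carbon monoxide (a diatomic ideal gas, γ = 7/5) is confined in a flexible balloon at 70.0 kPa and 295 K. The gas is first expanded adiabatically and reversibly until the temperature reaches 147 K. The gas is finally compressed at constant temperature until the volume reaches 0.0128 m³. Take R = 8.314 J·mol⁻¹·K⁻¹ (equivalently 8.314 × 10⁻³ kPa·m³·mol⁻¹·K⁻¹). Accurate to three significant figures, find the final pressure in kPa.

From PV = nRT: V₁ = nRT₁/P₁ = 0.003185 m³.
Adiabatic (γ = 7/5), T V^(γ−1) and P V^γ constant: P₂ = P₁·(T₂/T₁)^(γ/(γ−1)) = 6.114 kPa; V₂ = V₁·(T₁/T₂)^(1/(γ−1)) = 0.01817 m³.
T constant ⇒ Boyle's law P V = const: T₃ = T₂; P₃ = P₂·(V₂/V₃) = 8.679 kPa.

P₃ ≈ 8.68 kPa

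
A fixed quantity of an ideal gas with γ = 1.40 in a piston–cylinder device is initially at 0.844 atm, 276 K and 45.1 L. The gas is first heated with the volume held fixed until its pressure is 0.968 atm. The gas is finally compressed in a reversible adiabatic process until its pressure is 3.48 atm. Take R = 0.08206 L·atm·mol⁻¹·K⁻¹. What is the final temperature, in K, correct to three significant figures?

T₃ ≈ 456 K

V constant ⇒ P ∝ T: V₂ = V₁; T₂ = T₁·(P₂/P₁) = 316.5 K.
Adiabatic (γ = 1.40), T V^(γ−1) and P V^γ constant: T₃ = T₂·(P₃/P₂)^((γ−1)/γ) = 456.3 K; V₃ = V₂·(P₂/P₃)^(1/γ) = 18.08 L.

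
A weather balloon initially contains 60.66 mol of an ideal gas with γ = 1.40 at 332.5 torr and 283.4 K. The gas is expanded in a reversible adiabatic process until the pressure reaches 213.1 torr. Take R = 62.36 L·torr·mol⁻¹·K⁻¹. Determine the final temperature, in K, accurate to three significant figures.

T₂ ≈ 250 K

From PV = nRT: V₁ = nRT₁/P₁ = 3224 L.
Reversible adiabatic, γ = 1.40: T₂ = T₁·(P₂/P₁)^((γ−1)/γ) = 249.6 K; V₂ = V₁·(P₁/P₂)^(1/γ) = 4430 L.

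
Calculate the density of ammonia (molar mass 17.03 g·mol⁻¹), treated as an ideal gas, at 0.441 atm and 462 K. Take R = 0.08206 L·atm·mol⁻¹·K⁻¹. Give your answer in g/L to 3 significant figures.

ρ ≈ 0.198 g/L

ρ = PM/(RT) = (0.441 × 17.03) / (0.08206 × 462.0)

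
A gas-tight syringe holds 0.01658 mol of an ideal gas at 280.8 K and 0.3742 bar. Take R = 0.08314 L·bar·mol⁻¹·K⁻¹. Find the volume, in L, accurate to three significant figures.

PV = nRT ⇒ V = nRT/P = (0.01658 × 0.08314 × 280.8) / 0.3742

V ≈ 1.03 L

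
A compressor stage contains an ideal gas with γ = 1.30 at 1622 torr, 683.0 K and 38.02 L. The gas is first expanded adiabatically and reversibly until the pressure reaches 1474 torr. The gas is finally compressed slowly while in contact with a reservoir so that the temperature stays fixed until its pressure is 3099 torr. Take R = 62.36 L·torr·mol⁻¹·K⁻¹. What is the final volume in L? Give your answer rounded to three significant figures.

V₃ ≈ 19.5 L

Adiabatic (γ = 1.30), T V^(γ−1) and P V^γ constant: T₂ = T₁·(P₂/P₁)^((γ−1)/γ) = 668.1 K; V₂ = V₁·(P₁/P₂)^(1/γ) = 40.92 L.
Isothermal, so P V is constant: T₃ = T₂; V₃ = V₂·(P₂/P₃) = 19.46 L.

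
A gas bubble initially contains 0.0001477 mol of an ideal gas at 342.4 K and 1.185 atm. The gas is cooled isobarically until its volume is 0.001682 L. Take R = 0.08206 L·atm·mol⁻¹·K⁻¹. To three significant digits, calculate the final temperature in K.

From PV = nRT: V₁ = nRT₁/P₁ = 0.003502 L.
Isobaric, so V/T is constant: P₂ = P₁; T₂ = T₁·(V₂/V₁) = 164.4 K.

T₂ ≈ 164 K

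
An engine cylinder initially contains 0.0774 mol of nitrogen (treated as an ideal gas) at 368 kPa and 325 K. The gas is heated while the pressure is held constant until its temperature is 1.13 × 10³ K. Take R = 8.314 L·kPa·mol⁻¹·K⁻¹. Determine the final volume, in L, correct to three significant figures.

V₂ ≈ 1.98 L

From PV = nRT: V₁ = nRT₁/P₁ = 0.5683 L.
P constant ⇒ V ∝ T: P₂ = P₁; V₂ = V₁·(T₂/T₁) = 1.976 L.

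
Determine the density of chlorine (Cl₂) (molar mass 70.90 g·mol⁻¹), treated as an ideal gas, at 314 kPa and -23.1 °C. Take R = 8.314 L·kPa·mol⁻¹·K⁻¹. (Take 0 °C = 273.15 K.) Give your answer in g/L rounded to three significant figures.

ρ ≈ 10.7 g/L

ρ = PM/(RT) = (314 × 70.90) / (8.314 × 250.0)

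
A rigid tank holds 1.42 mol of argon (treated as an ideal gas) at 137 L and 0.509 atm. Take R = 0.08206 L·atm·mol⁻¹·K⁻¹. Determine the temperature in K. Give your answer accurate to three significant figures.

PV = nRT ⇒ T = PV/(nR) = (0.509 × 137) / (1.42 × 0.08206)

T ≈ 598 K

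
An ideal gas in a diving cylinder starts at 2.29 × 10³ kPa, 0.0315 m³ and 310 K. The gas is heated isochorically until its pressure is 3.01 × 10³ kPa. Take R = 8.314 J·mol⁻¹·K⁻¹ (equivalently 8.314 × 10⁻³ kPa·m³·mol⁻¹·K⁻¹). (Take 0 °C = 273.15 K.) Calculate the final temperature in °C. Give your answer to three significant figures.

V constant ⇒ P ∝ T: V₂ = V₁; T₂ = T₁·(P₂/P₁) = 407.5 K.

T₂ ≈ 134 °C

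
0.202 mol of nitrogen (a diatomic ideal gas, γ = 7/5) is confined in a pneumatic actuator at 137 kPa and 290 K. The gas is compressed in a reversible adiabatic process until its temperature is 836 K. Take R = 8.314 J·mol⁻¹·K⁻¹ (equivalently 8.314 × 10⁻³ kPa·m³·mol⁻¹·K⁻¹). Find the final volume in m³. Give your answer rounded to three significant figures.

V₂ ≈ 0.000252 m³

From PV = nRT: V₁ = nRT₁/P₁ = 0.003555 m³.
Reversible adiabatic, γ = 7/5: P₂ = P₁·(T₂/T₁)^(γ/(γ−1)) = 5572 kPa; V₂ = V₁·(T₁/T₂)^(1/(γ−1)) = 0.0002520 m³.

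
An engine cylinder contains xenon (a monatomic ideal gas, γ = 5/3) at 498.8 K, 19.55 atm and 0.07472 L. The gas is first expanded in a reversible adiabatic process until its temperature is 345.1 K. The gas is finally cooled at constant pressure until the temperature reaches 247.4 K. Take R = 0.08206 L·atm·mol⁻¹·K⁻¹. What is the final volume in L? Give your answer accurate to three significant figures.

V₃ ≈ 0.0931 L

Adiabatic (γ = 5/3), T V^(γ−1) and P V^γ constant: P₂ = P₁·(T₂/T₁)^(γ/(γ−1)) = 7.784 atm; V₂ = V₁·(T₁/T₂)^(1/(γ−1)) = 0.1298 L.
Isobaric, so V/T is constant: P₃ = P₂; V₃ = V₂·(T₃/T₂) = 0.09308 L.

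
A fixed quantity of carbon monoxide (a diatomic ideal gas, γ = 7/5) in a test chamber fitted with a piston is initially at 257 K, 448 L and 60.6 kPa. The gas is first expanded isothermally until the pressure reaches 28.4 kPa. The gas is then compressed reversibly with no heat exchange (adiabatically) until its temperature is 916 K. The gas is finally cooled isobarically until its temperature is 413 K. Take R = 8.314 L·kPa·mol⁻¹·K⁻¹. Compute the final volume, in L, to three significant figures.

V₄ ≈ 18.0 L

Isothermal, so P V is constant: T₂ = T₁; V₂ = V₁·(P₁/P₂) = 955.9 L.
Adiabatic (γ = 7/5), T V^(γ−1) and P V^γ constant: P₃ = P₂·(T₃/T₂)^(γ/(γ−1)) = 2428 kPa; V₃ = V₂·(T₂/T₃)^(1/(γ−1)) = 39.86 L.
P constant ⇒ V ∝ T: P₄ = P₃; V₄ = V₃·(T₄/T₃) = 17.97 L.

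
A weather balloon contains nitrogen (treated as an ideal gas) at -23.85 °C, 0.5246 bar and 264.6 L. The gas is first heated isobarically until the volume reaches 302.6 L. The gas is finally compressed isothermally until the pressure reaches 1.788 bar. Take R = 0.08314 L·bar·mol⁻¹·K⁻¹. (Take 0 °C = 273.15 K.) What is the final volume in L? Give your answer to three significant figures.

V₃ ≈ 88.8 L

Convert: T₁ = 249.3 K.
Isobaric, so V/T is constant: P₂ = P₁; T₂ = T₁·(V₂/V₁) = 285.1 K.
T constant ⇒ Boyle's law P V = const: T₃ = T₂; V₃ = V₂·(P₂/P₃) = 88.78 L.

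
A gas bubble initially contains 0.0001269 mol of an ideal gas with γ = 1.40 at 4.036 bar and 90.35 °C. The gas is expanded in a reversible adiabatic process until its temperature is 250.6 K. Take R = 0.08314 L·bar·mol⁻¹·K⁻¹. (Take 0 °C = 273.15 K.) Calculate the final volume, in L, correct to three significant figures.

V₂ ≈ 0.00241 L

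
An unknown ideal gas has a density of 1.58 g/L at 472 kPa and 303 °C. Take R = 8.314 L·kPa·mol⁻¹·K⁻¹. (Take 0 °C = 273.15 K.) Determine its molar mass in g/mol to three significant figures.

M ≈ 16.0 g/mol

ρ = PM/(RT) ⇒ M = ρRT/P = (1.58 × 8.314 × 576.1) / 472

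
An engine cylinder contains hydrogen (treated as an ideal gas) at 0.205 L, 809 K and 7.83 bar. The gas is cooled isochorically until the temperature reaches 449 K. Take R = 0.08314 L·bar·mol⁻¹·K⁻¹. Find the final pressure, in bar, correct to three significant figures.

V constant ⇒ P ∝ T: V₂ = V₁; P₂ = P₁·(T₂/T₁) = 4.346 bar.

P₂ ≈ 4.35 bar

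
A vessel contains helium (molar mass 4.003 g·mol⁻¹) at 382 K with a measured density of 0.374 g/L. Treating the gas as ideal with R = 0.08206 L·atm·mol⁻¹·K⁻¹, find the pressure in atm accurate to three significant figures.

P ≈ 2.93 atm

ρ = PM/(RT) ⇒ P = ρRT/M = (0.374 × 0.08206 × 382.0) / 4.003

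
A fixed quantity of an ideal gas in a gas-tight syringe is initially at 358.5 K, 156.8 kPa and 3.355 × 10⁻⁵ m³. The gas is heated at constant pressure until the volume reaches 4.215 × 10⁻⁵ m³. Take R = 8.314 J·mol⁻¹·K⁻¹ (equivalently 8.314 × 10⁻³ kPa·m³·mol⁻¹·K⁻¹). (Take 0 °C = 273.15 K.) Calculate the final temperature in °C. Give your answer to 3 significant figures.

T₂ ≈ 177 °C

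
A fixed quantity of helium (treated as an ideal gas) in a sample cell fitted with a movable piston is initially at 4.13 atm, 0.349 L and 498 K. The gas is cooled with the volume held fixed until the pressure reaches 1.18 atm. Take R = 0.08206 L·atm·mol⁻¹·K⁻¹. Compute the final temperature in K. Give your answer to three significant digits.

Isochoric, so P/T is constant: V₂ = V₁; T₂ = T₁·(P₂/P₁) = 142.3 K.

T₂ ≈ 142 K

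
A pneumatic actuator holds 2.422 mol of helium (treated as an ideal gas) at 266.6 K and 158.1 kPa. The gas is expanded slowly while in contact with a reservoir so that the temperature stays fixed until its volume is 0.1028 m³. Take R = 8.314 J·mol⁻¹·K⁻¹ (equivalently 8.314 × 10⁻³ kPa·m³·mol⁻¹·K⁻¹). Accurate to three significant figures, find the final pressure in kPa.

P₂ ≈ 52.2 kPa

From PV = nRT: V₁ = nRT₁/P₁ = 0.03396 m³.
T constant ⇒ Boyle's law P V = const: T₂ = T₁; P₂ = P₁·(V₁/V₂) = 52.22 kPa.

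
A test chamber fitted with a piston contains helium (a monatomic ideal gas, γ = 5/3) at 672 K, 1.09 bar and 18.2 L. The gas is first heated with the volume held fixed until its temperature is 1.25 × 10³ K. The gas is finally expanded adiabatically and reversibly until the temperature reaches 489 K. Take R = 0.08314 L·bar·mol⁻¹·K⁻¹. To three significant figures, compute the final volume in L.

V₃ ≈ 74.4 L

V constant ⇒ P ∝ T: V₂ = V₁; P₂ = P₁·(T₂/T₁) = 2.028 bar.
Reversible adiabatic, γ = 5/3: P₃ = P₂·(T₃/T₂)^(γ/(γ−1)) = 0.1941 bar; V₃ = V₂·(T₂/T₃)^(1/(γ−1)) = 74.38 L.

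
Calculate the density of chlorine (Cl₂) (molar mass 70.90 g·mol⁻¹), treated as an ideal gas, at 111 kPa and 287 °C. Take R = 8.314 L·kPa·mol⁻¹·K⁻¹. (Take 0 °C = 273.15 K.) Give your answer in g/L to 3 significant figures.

ρ ≈ 1.69 g/L

ρ = PM/(RT) = (111 × 70.90) / (8.314 × 560.1)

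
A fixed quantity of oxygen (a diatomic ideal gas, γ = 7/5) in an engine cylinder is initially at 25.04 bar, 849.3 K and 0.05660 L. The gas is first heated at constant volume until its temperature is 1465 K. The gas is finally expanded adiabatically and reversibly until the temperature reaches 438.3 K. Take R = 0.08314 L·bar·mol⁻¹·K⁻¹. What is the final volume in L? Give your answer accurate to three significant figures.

V₃ ≈ 1.16 L

V constant ⇒ P ∝ T: V₂ = V₁; P₂ = P₁·(T₂/T₁) = 43.19 bar.
Reversible adiabatic, γ = 7/5: P₃ = P₂·(T₃/T₂)^(γ/(γ−1)) = 0.6327 bar; V₃ = V₂·(T₂/T₃)^(1/(γ−1)) = 1.156 L.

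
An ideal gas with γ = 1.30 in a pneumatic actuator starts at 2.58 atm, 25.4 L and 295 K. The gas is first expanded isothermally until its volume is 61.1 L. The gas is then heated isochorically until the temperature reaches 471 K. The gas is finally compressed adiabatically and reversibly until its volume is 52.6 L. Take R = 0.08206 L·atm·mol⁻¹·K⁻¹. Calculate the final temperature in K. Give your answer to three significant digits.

Isothermal, so P V is constant: T₂ = T₁; P₂ = P₁·(V₁/V₂) = 1.073 atm.
Isochoric, so P/T is constant: V₃ = V₂; P₃ = P₂·(T₃/T₂) = 1.712 atm.
Adiabatic (γ = 1.30), T V^(γ−1) and P V^γ constant: T₄ = T₃·(V₃/V₄)^(γ−1) = 492.6 K; P₄ = P₃·(V₃/V₄)^γ = 2.081 atm.

T₄ ≈ 493 K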